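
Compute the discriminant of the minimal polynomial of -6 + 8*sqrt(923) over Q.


The element -6 + 8*sqrt(923) has minimal polynomial:
x^2 + 12*x - 59036
Discriminant = (12)^2 - 4*(-59036)
= 144 + 236144
= 236288

236288


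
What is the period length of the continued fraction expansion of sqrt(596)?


Run the CF algorithm for sqrt(596).
a_0 = floor(sqrt(596)) = 24; set m_0=0, q_0=1.
Recurrence: m' = q*a - m,  q' = (d - m'^2)/q,  a' = floor((a_0 + m')/q').
  step 1: m=24, q=20, a=2
  step 2: m=16, q=17, a=2
  step 3: m=18, q=16, a=2
  step 4: m=14, q=25, a=1
  step 5: m=11, q=19, a=1
  step 6: m=8, q=28, a=1
  step 7: m=20, q=7, a=6
  step 8: m=22, q=16, a=2
  step 9: m=10, q=31, a=1
  step 10: m=21, q=5, a=9
  step 11: m=24, q=4, a=12
  step 12: m=24, q=5, a=9
  step 13: m=21, q=31, a=1
  step 14: m=10, q=16, a=2
  step 15: m=22, q=7, a=6
  step 16: m=20, q=28, a=1
  step 17: m=8, q=19, a=1
  step 18: m=11, q=25, a=1
  step 19: m=14, q=16, a=2
  step 20: m=18, q=17, a=2
  step 21: m=16, q=20, a=2
  step 22: m=24, q=1, a=48
a_22 = 2*a_0 = 48, so the period closes here.
sqrt(596) = [24; 2, 2, 2, 1, 1, 1, 6, 2, 1, 9, 12, 9, 1, 2, 6, 1, 1, 1, 2, 2, 2, 48]
Period length = 22

22


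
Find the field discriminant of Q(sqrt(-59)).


For K = Q(sqrt(d)) with d squarefree: disc(K) = d if d = 1 mod 4, and disc(K) = 4d if d = 2 or 3 mod 4.
Here d = -59, and d mod 4 = 1.
d = 1 mod 4 (O_K = Z[(1+sqrt(d))/2]), so disc(K) = d = -59

-59


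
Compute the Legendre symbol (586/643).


p = 643 is prime, so compute (586/643) with the reciprocity algorithm (Jacobi-symbol steps: pull out 2s via (2/n), flip via reciprocity, reduce):
  pull out 2: (2/643) = -1  (since 643 mod 8 = 3)
  reciprocity: (293/643) -> +(643/293)
  reduce: (57/293)
  reciprocity: (57/293) -> +(293/57)
  reduce: (8/57)
  pull out 2: (2/57) = +1  (since 57 mod 8 = 1)
  pull out 2: (2/57) = +1  (since 57 mod 8 = 1)
  pull out 2: (2/57) = +1  (since 57 mod 8 = 1)
  (1/57) = 1
Product of signs = -1
(586/643) = -1

-1


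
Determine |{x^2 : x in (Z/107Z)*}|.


For prime p, the number of non-zero quadratic residues is (p-1)/2.
= (107-1)/2
= 53

53


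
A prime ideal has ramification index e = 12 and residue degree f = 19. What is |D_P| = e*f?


|D_P| = e * f
= 12 * 19
= 228

228


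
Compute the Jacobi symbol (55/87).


Compute (55/87) via quadratic reciprocity:
  reciprocity: (55/87) -> -(87/55)
  reduce: (32/55)
  pull out 2: (2/55) = +1  (since 55 mod 8 = 7)
  pull out 2: (2/55) = +1  (since 55 mod 8 = 7)
  pull out 2: (2/55) = +1  (since 55 mod 8 = 7)
  pull out 2: (2/55) = +1  (since 55 mod 8 = 7)
  pull out 2: (2/55) = +1  (since 55 mod 8 = 7)
  (1/55) = 1
Product of signs = -1

-1


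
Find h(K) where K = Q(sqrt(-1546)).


K = Q(sqrt(-1546)). d mod 4 = 2, so D = disc(K) = 4d = -6184
h(K) equals the number of primitive reduced positive-definite forms (a, b, c) = a*x^2 + b*x*y + c*y^2 with b^2 - 4ac = D,
where reduced means |b| <= a <= c, with b >= 0 whenever |b| = a or a = c, and primitive means gcd(a, b, c) = 1.
Reduced forces 3a^2 <= |D| = 6184, so 1 <= a <= 45; b must have the parity of D, and c = (b^2 - D)/(4a) must be an integer >= a.
Enumerate a = 1..45, b in [-a, a]:
  a=1: (1, 0, 1546)  [1]
  a=2: (2, 0, 773)  [1]
  a=3..4: none
  a=5: (5, -4, 310), (5, 4, 310)  [2]
  a=6: none
  a=7: (7, -2, 221), (7, 2, 221)  [2]
  a=8..9: none
  a=10: (10, -4, 155), (10, 4, 155)  [2]
  a=11: (11, -8, 142), (11, 8, 142)  [2]
  a=12: none
  a=13: (13, -2, 119), (13, 2, 119)  [2]
  a=14: (14, -12, 113), (14, 12, 113)  [2]
  a=15..16: none
  a=17: (17, -2, 91), (17, 2, 91)  [2]
  a=18..21: none
  a=22: (22, -8, 71), (22, 8, 71)  [2]
  a=23: (23, -16, 70), (23, 16, 70)  [2]
  a=24: none
  a=25: (25, -4, 62), (25, 4, 62)  [2]
  a=26: (26, -24, 65), (26, 24, 65)  [2]
  a=27..28: none
  a=29: (29, -14, 55), (29, 14, 55)  [2]
  a=30: none
  a=31: (31, -4, 50), (31, 4, 50)  [2]
  a=32..33: none
  a=34: (34, -32, 53), (34, 32, 53)  [2]
  a=35: (35, -26, 49), (35, -16, 46), (35, 16, 46), (35, 26, 49)  [4]
  a=36..45: none
Total reduced forms: 1 + 1 + 2 + 2 + 2 + 2 + 2 + 2 + 2 + 2 + 2 + 2 + 2 + 2 + 2 + 2 + 4 = 34
h = 34

34


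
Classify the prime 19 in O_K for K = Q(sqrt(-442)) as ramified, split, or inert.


K = Q(sqrt(-442)). Since d mod 4 = 2, disc(K) = -1768.
Check p | disc: -1768 mod 19 = 18.
p does not divide disc. Compute Legendre symbol (d/p):
14^((19-1)/2) mod 19 = -1
(d/p) = -1, so p is inert: (p) stays prime with e=1, f=2, g=1.
Therefore p is inert.

inert


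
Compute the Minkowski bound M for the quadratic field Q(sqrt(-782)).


d = -782, d mod 4 = 2, so disc(K) = 4d = -3128; |disc(K)| = 3128
Imaginary quadratic field, so n = 2, s = r2 = 1, r1 = 0
M = (n!/n^n) * (4/pi)^s * sqrt(|disc(K)|) = (2!/2^2) * (4/pi)^1 * sqrt(3128)
= 0.5 * 1.273240 * 55.928526
= 35.6052

35.6052


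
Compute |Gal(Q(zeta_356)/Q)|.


|Gal(Q(zeta_356)/Q)| = phi(356)
= 176

176


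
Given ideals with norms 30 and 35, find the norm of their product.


N(IJ) = N(I) * N(J)
= 30 * 35
= 1050

1050


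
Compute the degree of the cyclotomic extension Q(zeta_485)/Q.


The degree equals Euler's totient phi(485).
485 = 5 * 97
phi(485) = 384

384


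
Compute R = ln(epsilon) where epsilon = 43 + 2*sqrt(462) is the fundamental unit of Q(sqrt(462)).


epsilon = 43 + 2*sqrt(462)
= 85.9884
R = ln(85.9884)
= 4.4542

4.4542


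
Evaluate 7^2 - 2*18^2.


x^2 - d*y^2
= 7^2 - 2*18^2
= 49 - 648
= -599

-599


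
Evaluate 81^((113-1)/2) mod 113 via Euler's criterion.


p = 113 is prime and the exponent is (p-1)/2 = 56, so by Euler's criterion 81^56 = (81/113) = +1 or -1 mod 113.
Compute by square-and-multiply:
  56 = 32 + 16 + 8 (binary 111000)
  Repeated squaring mod 113: 81^1 = 81, 81^2 = 7, 81^4 = 49, 81^8 = 28, 81^16 = 106, 81^32 = 49
  81^56 = 81^32 * 81^16 * 81^8 = 49 * 106 * 28 mod 113
    49 * 106 = 5194 = 109 mod 113
    109 * 28 = 3052 = 1 mod 113
  81^56 = 1 mod 113
Result 1: 81 is a quadratic residue mod 113.
81^56 mod 113 = 1

1


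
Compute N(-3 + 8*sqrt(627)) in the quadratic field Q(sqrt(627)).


N(a + b*sqrt(d)) = a^2 - d*b^2
= (-3)^2 - (627)*(8)^2
= 9 - 40128
= -40119

-40119


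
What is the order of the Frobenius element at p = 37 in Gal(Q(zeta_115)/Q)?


The Frobenius at p in Gal(Q(zeta_n)/Q) = (Z/nZ)* is the class of p, so its order is ord_115(37), the smallest k >= 1 with 37^k = 1 mod 115.
n = 115 = 5 * 23, phi(115) = 88; the order divides phi(n).
Divisors of 88: 1, 2, 4, 8, 11, 22, 44, 88
Repeated squaring mod 115: 37^1 = 37, 37^2 = 104, 37^4 = 6, 37^8 = 36, 37^16 = 31, 37^32 = 41, 37^64 = 71
Test divisors in increasing order:
  k=1: 37^1 = 37 mod 115
  k=2: 37^2 = 104 mod 115
  k=4: 37^4 = 6 mod 115
  k=8: 37^8 = 36 mod 115
  k=11: 37^11 = 36 * 104 * 37 = 68 mod 115
  k=22: 37^22 = 31 * 6 * 104 = 24 mod 115
  k=44: 37^44 = 41 * 36 * 6 = 1 mod 115  <- first divisor giving 1
Order = 44

44


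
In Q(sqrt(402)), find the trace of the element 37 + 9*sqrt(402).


Tr(a + b*sqrt(d)) = (a + b*sqrt(d)) + (a - b*sqrt(d)) = 2a
= 2 * (37)
= 74

74


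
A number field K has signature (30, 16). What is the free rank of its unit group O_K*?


By Dirichlet's unit theorem:
rank = r1 + r2 - 1
= 30 + 16 - 1
= 45

45


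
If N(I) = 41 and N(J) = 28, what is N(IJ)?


N(IJ) = N(I) * N(J)
= 41 * 28
= 1148

1148


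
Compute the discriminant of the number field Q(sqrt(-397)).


For K = Q(sqrt(d)) with d squarefree: disc(K) = d if d = 1 mod 4, and disc(K) = 4d if d = 2 or 3 mod 4.
Here d = -397, and d mod 4 = 3.
d = 3 mod 4, not 1 (O_K = Z[sqrt(d)]), so disc(K) = 4d = 4 * (-397) = -1588

-1588


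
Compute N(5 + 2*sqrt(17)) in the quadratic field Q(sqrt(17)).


N(a + b*sqrt(d)) = a^2 - d*b^2
= (5)^2 - (17)*(2)^2
= 25 - 68
= -43

-43


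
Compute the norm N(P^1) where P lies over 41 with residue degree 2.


N(P^a) = p^(a*f)
= 41^(1*2)
= 41^2
= 1681

1681


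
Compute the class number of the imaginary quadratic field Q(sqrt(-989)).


K = Q(sqrt(-989)). d mod 4 = 3, so D = disc(K) = 4d = -3956
h(K) equals the number of primitive reduced positive-definite forms (a, b, c) = a*x^2 + b*x*y + c*y^2 with b^2 - 4ac = D,
where reduced means |b| <= a <= c, with b >= 0 whenever |b| = a or a = c, and primitive means gcd(a, b, c) = 1.
Reduced forces 3a^2 <= |D| = 3956, so 1 <= a <= 36; b must have the parity of D, and c = (b^2 - D)/(4a) must be an integer >= a.
Enumerate a = 1..36, b in [-a, a]:
  a=1: (1, 0, 989)  [1]
  a=2: (2, 2, 495)  [1]
  a=3: (3, -2, 330), (3, 2, 330)  [2]
  a=4: none
  a=5: (5, -2, 198), (5, 2, 198)  [2]
  a=6: (6, -2, 165), (6, 2, 165)  [2]
  a=7..8: none
  a=9: (9, -2, 110), (9, 2, 110)  [2]
  a=10: (10, -2, 99), (10, 2, 99)  [2]
  a=11: (11, -2, 90), (11, 2, 90)  [2]
  a=12: none
  a=13: (13, -10, 78), (13, 10, 78)  [2]
  a=14: none
  a=15: (15, -8, 67), (15, -2, 66), (15, 2, 66), (15, 8, 67)  [4]
  a=16..17: none
  a=18: (18, -2, 55), (18, 2, 55)  [2]
  a=19..21: none
  a=22: (22, -2, 45), (22, 2, 45)  [2]
  a=23: (23, 0, 43)  [1]
  a=24: none
  a=25: (25, -12, 41), (25, 12, 41)  [2]
  a=26: (26, -10, 39), (26, 10, 39)  [2]
  a=27: (27, -16, 39), (27, 16, 39)  [2]
  a=28..29: none
  a=30: (30, -22, 37), (30, -2, 33), (30, 2, 33), (30, 22, 37)  [4]
  a=31..32: none
  a=33: (33, 20, 33)  [1]
  a=34..36: none
Total reduced forms: 1 + 1 + 2 + 2 + 2 + 2 + 2 + 2 + 2 + 4 + 2 + 2 + 1 + 2 + 2 + 2 + 4 + 1 = 36
h = 36

36


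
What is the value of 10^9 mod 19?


p = 19 is prime and the exponent is (p-1)/2 = 9, so by Euler's criterion 10^9 = (10/19) = +1 or -1 mod 19.
Compute by square-and-multiply:
  9 = 8 + 1 (binary 1001)
  Repeated squaring mod 19: 10^1 = 10, 10^2 = 5, 10^4 = 6, 10^8 = 17
  10^9 = 10^8 * 10^1 = 17 * 10 mod 19
    17 * 10 = 170 = 18 mod 19
  10^9 = 18 mod 19
Result 18 = p - 1 = -1 mod 19: 10 is a quadratic non-residue mod 19. As a residue in [0, p-1] the value is 18.
10^9 mod 19 = 18

18


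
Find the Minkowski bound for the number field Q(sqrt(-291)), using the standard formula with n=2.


d = -291, d mod 4 = 1, so disc(K) = d = -291; |disc(K)| = 291
Imaginary quadratic field, so n = 2, s = r2 = 1, r1 = 0
M = (n!/n^n) * (4/pi)^s * sqrt(|disc(K)|) = (2!/2^2) * (4/pi)^1 * sqrt(291)
= 0.5 * 1.273240 * 17.058722
= 10.8599

10.8599


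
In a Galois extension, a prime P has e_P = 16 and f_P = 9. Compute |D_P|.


|D_P| = e * f
= 16 * 9
= 144

144


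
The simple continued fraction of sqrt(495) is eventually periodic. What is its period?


Run the CF algorithm for sqrt(495).
a_0 = floor(sqrt(495)) = 22; set m_0=0, q_0=1.
Recurrence: m' = q*a - m,  q' = (d - m'^2)/q,  a' = floor((a_0 + m')/q').
  step 1: m=22, q=11, a=4
  step 2: m=22, q=1, a=44
a_2 = 2*a_0 = 44, so the period closes here.
sqrt(495) = [22; 4, 44]
Period length = 2

2


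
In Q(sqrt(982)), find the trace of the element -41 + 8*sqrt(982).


Tr(a + b*sqrt(d)) = (a + b*sqrt(d)) + (a - b*sqrt(d)) = 2a
= 2 * (-41)
= -82

-82


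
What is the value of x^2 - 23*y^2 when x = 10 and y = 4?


x^2 - d*y^2
= 10^2 - 23*4^2
= 100 - 368
= -268

-268


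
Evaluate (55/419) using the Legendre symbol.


p = 419 is prime, so compute (55/419) with the reciprocity algorithm (Jacobi-symbol steps: pull out 2s via (2/n), flip via reciprocity, reduce):
  reciprocity: (55/419) -> -(419/55)
  reduce: (34/55)
  pull out 2: (2/55) = +1  (since 55 mod 8 = 7)
  reciprocity: (17/55) -> +(55/17)
  reduce: (4/17)
  pull out 2: (2/17) = +1  (since 17 mod 8 = 1)
  pull out 2: (2/17) = +1  (since 17 mod 8 = 1)
  (1/17) = 1
Product of signs = -1
(55/419) = -1

-1


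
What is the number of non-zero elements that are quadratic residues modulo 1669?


For prime p, the number of non-zero quadratic residues is (p-1)/2.
= (1669-1)/2
= 834

834


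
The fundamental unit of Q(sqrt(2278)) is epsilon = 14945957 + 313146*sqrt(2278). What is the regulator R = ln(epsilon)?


epsilon = 14945957 + 313146*sqrt(2278)
= 2.9892e+07
R = ln(2.9892e+07)
= 17.2131

17.2131


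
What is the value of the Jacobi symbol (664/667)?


Compute (664/667) via quadratic reciprocity:
  pull out 2: (2/667) = -1  (since 667 mod 8 = 3)
  pull out 2: (2/667) = -1  (since 667 mod 8 = 3)
  pull out 2: (2/667) = -1  (since 667 mod 8 = 3)
  reciprocity: (83/667) -> -(667/83)
  reduce: (3/83)
  reciprocity: (3/83) -> -(83/3)
  reduce: (2/3)
  pull out 2: (2/3) = -1  (since 3 mod 8 = 3)
  (1/3) = 1
Product of signs = 1

1


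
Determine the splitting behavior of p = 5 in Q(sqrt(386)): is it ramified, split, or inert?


K = Q(sqrt(386)). Since d mod 4 = 2, disc(K) = 1544.
Check p | disc: 1544 mod 5 = 4.
p does not divide disc. Compute Legendre symbol (d/p):
1^((5-1)/2) mod 5 = 1
(d/p) = 1, so p splits: (p) = P*P' with e=1, f=1, g=2.
Therefore p is split.

split


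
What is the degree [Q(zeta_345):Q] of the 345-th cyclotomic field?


The degree equals Euler's totient phi(345).
345 = 3 * 5 * 23
phi(345) = 176

176


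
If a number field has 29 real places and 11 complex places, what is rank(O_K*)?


By Dirichlet's unit theorem:
rank = r1 + r2 - 1
= 29 + 11 - 1
= 39

39


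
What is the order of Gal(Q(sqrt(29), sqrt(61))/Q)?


The 2 square roots of distinct primes are multiplicatively independent over Q,
so [K:Q] = 2^2 and Gal(K/Q) is isomorphic to (Z/2Z)^2.
|Gal| = 2^2 = 4

4


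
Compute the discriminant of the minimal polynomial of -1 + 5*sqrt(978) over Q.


The element -1 + 5*sqrt(978) has minimal polynomial:
x^2 + 2*x - 24449
Discriminant = (2)^2 - 4*(-24449)
= 4 + 97796
= 97800

97800


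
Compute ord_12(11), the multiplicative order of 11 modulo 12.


We want ord_12(11), the smallest k >= 1 with 11^k = 1 mod 12.
n = 12 = 2^2 * 3, phi(12) = 4; the order divides phi(n).
Divisors of 4: 1, 2, 4
Repeated squaring mod 12: 11^1 = 11, 11^2 = 1, 11^4 = 1
Test divisors in increasing order:
  k=1: 11^1 = 11 mod 12
  k=2: 11^2 = 1 mod 12  <- first divisor giving 1
Order = 2

2


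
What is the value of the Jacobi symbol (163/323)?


Compute (163/323) via quadratic reciprocity:
  reciprocity: (163/323) -> -(323/163)
  reduce: (160/163)
  pull out 2: (2/163) = -1  (since 163 mod 8 = 3)
  pull out 2: (2/163) = -1  (since 163 mod 8 = 3)
  pull out 2: (2/163) = -1  (since 163 mod 8 = 3)
  pull out 2: (2/163) = -1  (since 163 mod 8 = 3)
  pull out 2: (2/163) = -1  (since 163 mod 8 = 3)
  reciprocity: (5/163) -> +(163/5)
  reduce: (3/5)
  reciprocity: (3/5) -> +(5/3)
  reduce: (2/3)
  pull out 2: (2/3) = -1  (since 3 mod 8 = 3)
  (1/3) = 1
Product of signs = -1

-1


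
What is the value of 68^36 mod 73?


p = 73 is prime and the exponent is (p-1)/2 = 36, so by Euler's criterion 68^36 = (68/73) = +1 or -1 mod 73.
Compute by square-and-multiply:
  36 = 32 + 4 (binary 100100)
  Repeated squaring mod 73: 68^1 = 68, 68^2 = 25, 68^4 = 41, 68^8 = 2, 68^16 = 4, 68^32 = 16
  68^36 = 68^32 * 68^4 = 16 * 41 mod 73
    16 * 41 = 656 = 72 mod 73
  68^36 = 72 mod 73
Result 72 = p - 1 = -1 mod 73: 68 is a quadratic non-residue mod 73. As a residue in [0, p-1] the value is 72.
68^36 mod 73 = 72

72


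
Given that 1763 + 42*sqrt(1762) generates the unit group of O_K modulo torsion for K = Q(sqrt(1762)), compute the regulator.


epsilon = 1763 + 42*sqrt(1762)
= 3525.9997
R = ln(3525.9997)
= 8.1679

8.1679


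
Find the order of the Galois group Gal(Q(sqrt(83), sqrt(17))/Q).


The 2 square roots of distinct primes are multiplicatively independent over Q,
so [K:Q] = 2^2 and Gal(K/Q) is isomorphic to (Z/2Z)^2.
|Gal| = 2^2 = 4

4


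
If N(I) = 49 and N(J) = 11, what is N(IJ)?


N(IJ) = N(I) * N(J)
= 49 * 11
= 539

539


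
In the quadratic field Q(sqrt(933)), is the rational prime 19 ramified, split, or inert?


K = Q(sqrt(933)). Since d mod 4 = 1, disc(K) = 933.
Check p | disc: 933 mod 19 = 2.
p does not divide disc. Compute Legendre symbol (d/p):
2^((19-1)/2) mod 19 = -1
(d/p) = -1, so p is inert: (p) stays prime with e=1, f=2, g=1.
Therefore p is inert.

inert


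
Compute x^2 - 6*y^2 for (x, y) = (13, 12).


x^2 - d*y^2
= 13^2 - 6*12^2
= 169 - 864
= -695

-695


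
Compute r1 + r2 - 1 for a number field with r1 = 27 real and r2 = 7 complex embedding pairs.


By Dirichlet's unit theorem:
rank = r1 + r2 - 1
= 27 + 7 - 1
= 33

33


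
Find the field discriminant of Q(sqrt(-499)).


For K = Q(sqrt(d)) with d squarefree: disc(K) = d if d = 1 mod 4, and disc(K) = 4d if d = 2 or 3 mod 4.
Here d = -499, and d mod 4 = 1.
d = 1 mod 4 (O_K = Z[(1+sqrt(d))/2]), so disc(K) = d = -499

-499


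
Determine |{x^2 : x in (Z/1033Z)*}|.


For prime p, the number of non-zero quadratic residues is (p-1)/2.
= (1033-1)/2
= 516

516


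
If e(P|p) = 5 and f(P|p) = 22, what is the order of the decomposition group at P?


|D_P| = e * f
= 5 * 22
= 110

110


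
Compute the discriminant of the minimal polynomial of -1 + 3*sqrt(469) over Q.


The element -1 + 3*sqrt(469) has minimal polynomial:
x^2 + 2*x - 4220
Discriminant = (2)^2 - 4*(-4220)
= 4 + 16880
= 16884

16884


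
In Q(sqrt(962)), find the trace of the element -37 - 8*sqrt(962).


Tr(a + b*sqrt(d)) = (a + b*sqrt(d)) + (a - b*sqrt(d)) = 2a
= 2 * (-37)
= -74

-74


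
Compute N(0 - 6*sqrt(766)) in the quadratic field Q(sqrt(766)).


N(a + b*sqrt(d)) = a^2 - d*b^2
= (0)^2 - (766)*(-6)^2
= 0 - 27576
= -27576

-27576


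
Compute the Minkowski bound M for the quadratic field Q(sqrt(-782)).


d = -782, d mod 4 = 2, so disc(K) = 4d = -3128; |disc(K)| = 3128
Imaginary quadratic field, so n = 2, s = r2 = 1, r1 = 0
M = (n!/n^n) * (4/pi)^s * sqrt(|disc(K)|) = (2!/2^2) * (4/pi)^1 * sqrt(3128)
= 0.5 * 1.273240 * 55.928526
= 35.6052

35.6052


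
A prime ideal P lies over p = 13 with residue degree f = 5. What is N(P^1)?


N(P^a) = p^(a*f)
= 13^(1*5)
= 13^5
= 371293

371293


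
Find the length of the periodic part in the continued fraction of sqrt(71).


Run the CF algorithm for sqrt(71).
a_0 = floor(sqrt(71)) = 8; set m_0=0, q_0=1.
Recurrence: m' = q*a - m,  q' = (d - m'^2)/q,  a' = floor((a_0 + m')/q').
  step 1: m=8, q=7, a=2
  step 2: m=6, q=5, a=2
  step 3: m=4, q=11, a=1
  step 4: m=7, q=2, a=7
  step 5: m=7, q=11, a=1
  step 6: m=4, q=5, a=2
  step 7: m=6, q=7, a=2
  step 8: m=8, q=1, a=16
a_8 = 2*a_0 = 16, so the period closes here.
sqrt(71) = [8; 2, 2, 1, 7, 1, 2, 2, 16]
Period length = 8

8


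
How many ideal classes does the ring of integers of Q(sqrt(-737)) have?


K = Q(sqrt(-737)). d mod 4 = 3, so D = disc(K) = 4d = -2948
h(K) equals the number of primitive reduced positive-definite forms (a, b, c) = a*x^2 + b*x*y + c*y^2 with b^2 - 4ac = D,
where reduced means |b| <= a <= c, with b >= 0 whenever |b| = a or a = c, and primitive means gcd(a, b, c) = 1.
Reduced forces 3a^2 <= |D| = 2948, so 1 <= a <= 31; b must have the parity of D, and c = (b^2 - D)/(4a) must be an integer >= a.
Enumerate a = 1..31, b in [-a, a]:
  a=1: (1, 0, 737)  [1]
  a=2: (2, 2, 369)  [1]
  a=3: (3, -2, 246), (3, 2, 246)  [2]
  a=4..5: none
  a=6: (6, -2, 123), (6, 2, 123)  [2]
  a=7..8: none
  a=9: (9, -2, 82), (9, 2, 82)  [2]
  a=10: none
  a=11: (11, 0, 67)  [1]
  a=12: none
  a=13: (13, -4, 57), (13, 4, 57)  [2]
  a=14..17: none
  a=18: (18, -2, 41), (18, 2, 41)  [2]
  a=19: (19, -4, 39), (19, 4, 39)  [2]
  a=20..21: none
  a=22: (22, 22, 39)  [1]
  a=23..25: none
  a=26: (26, -22, 33), (26, 22, 33)  [2]
  a=27: (27, -20, 31), (27, 20, 31)  [2]
  a=28..31: none
Total reduced forms: 1 + 1 + 2 + 2 + 2 + 1 + 2 + 2 + 2 + 1 + 2 + 2 = 20
h = 20

20


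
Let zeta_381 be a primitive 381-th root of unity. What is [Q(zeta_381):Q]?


The degree equals Euler's totient phi(381).
381 = 3 * 127
phi(381) = 252

252


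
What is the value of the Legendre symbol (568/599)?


p = 599 is prime, so compute (568/599) with the reciprocity algorithm (Jacobi-symbol steps: pull out 2s via (2/n), flip via reciprocity, reduce):
  pull out 2: (2/599) = +1  (since 599 mod 8 = 7)
  pull out 2: (2/599) = +1  (since 599 mod 8 = 7)
  pull out 2: (2/599) = +1  (since 599 mod 8 = 7)
  reciprocity: (71/599) -> -(599/71)
  reduce: (31/71)
  reciprocity: (31/71) -> -(71/31)
  reduce: (9/31)
  reciprocity: (9/31) -> +(31/9)
  reduce: (4/9)
  pull out 2: (2/9) = +1  (since 9 mod 8 = 1)
  pull out 2: (2/9) = +1  (since 9 mod 8 = 1)
  (1/9) = 1
Product of signs = 1
(568/599) = 1

1


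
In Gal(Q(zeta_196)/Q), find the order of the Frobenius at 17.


The Frobenius at p in Gal(Q(zeta_n)/Q) = (Z/nZ)* is the class of p, so its order is ord_196(17), the smallest k >= 1 with 17^k = 1 mod 196.
n = 196 = 2^2 * 7^2, phi(196) = 84; the order divides phi(n).
Divisors of 84: 1, 2, 3, 4, 6, 7, 12, 14, 21, 28, 42, 84
Repeated squaring mod 196: 17^1 = 17, 17^2 = 93, 17^4 = 25, 17^8 = 37, 17^16 = 193, 17^32 = 9, 17^64 = 81
Test divisors in increasing order:
  k=1: 17^1 = 17 mod 196
  k=2: 17^2 = 93 mod 196
  k=3: 17^3 = 93 * 17 = 13 mod 196
  k=4: 17^4 = 25 mod 196
  k=6: 17^6 = 25 * 93 = 169 mod 196
  k=7: 17^7 = 25 * 93 * 17 = 129 mod 196
  k=12: 17^12 = 37 * 25 = 141 mod 196
  k=14: 17^14 = 37 * 25 * 93 = 177 mod 196
  k=21: 17^21 = 193 * 25 * 17 = 97 mod 196
  k=28: 17^28 = 193 * 37 * 25 = 165 mod 196
  k=42: 17^42 = 9 * 37 * 93 = 1 mod 196  <- first divisor giving 1
Order = 42

42


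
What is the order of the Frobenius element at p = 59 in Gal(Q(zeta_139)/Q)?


The Frobenius at p in Gal(Q(zeta_n)/Q) = (Z/nZ)* is the class of p, so its order is ord_139(59), the smallest k >= 1 with 59^k = 1 mod 139.
n = 139 = 139, phi(139) = 138; the order divides phi(n).
Divisors of 138: 1, 2, 3, 6, 23, 46, 69, 138
Repeated squaring mod 139: 59^1 = 59, 59^2 = 6, 59^4 = 36, 59^8 = 45, 59^16 = 79, 59^32 = 125, 59^64 = 57, 59^128 = 52
Test divisors in increasing order:
  k=1: 59^1 = 59 mod 139
  k=2: 59^2 = 6 mod 139
  k=3: 59^3 = 6 * 59 = 76 mod 139
  k=6: 59^6 = 36 * 6 = 77 mod 139
  k=23: 59^23 = 79 * 36 * 6 * 59 = 138 mod 139
  k=46: 59^46 = 125 * 45 * 36 * 6 = 1 mod 139  <- first divisor giving 1
Order = 46

46


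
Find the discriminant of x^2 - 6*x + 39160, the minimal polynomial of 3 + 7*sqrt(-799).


The element 3 + 7*sqrt(-799) has minimal polynomial:
x^2 - 6*x + 39160
Discriminant = (-6)^2 - 4*(39160)
= 36 - 156640
= -156604

-156604


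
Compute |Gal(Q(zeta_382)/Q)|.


|Gal(Q(zeta_382)/Q)| = phi(382)
= 190

190


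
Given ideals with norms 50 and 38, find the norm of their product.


N(IJ) = N(I) * N(J)
= 50 * 38
= 1900

1900


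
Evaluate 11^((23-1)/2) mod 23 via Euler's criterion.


p = 23 is prime and the exponent is (p-1)/2 = 11, so by Euler's criterion 11^11 = (11/23) = +1 or -1 mod 23.
Compute by square-and-multiply:
  11 = 8 + 2 + 1 (binary 1011)
  Repeated squaring mod 23: 11^1 = 11, 11^2 = 6, 11^4 = 13, 11^8 = 8
  11^11 = 11^8 * 11^2 * 11^1 = 8 * 6 * 11 mod 23
    8 * 6 = 48 = 2 mod 23
    2 * 11 = 22 = 22 mod 23
  11^11 = 22 mod 23
Result 22 = p - 1 = -1 mod 23: 11 is a quadratic non-residue mod 23. As a residue in [0, p-1] the value is 22.
11^11 mod 23 = 22

22


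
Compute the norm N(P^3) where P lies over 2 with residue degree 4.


N(P^a) = p^(a*f)
= 2^(3*4)
= 2^12
= 4096

4096


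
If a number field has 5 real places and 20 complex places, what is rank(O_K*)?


By Dirichlet's unit theorem:
rank = r1 + r2 - 1
= 5 + 20 - 1
= 24

24


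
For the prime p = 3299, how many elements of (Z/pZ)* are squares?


For prime p, the number of non-zero quadratic residues is (p-1)/2.
= (3299-1)/2
= 1649

1649


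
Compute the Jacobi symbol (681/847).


Compute (681/847) via quadratic reciprocity:
  reciprocity: (681/847) -> +(847/681)
  reduce: (166/681)
  pull out 2: (2/681) = +1  (since 681 mod 8 = 1)
  reciprocity: (83/681) -> +(681/83)
  reduce: (17/83)
  reciprocity: (17/83) -> +(83/17)
  reduce: (15/17)
  reciprocity: (15/17) -> +(17/15)
  reduce: (2/15)
  pull out 2: (2/15) = +1  (since 15 mod 8 = 7)
  (1/15) = 1
Product of signs = 1

1


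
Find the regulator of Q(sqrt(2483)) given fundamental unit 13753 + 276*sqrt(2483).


epsilon = 13753 + 276*sqrt(2483)
= 27506.0000
R = ln(27506.0000)
= 10.2222

10.2222


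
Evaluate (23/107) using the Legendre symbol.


p = 107 is prime, so compute (23/107) with the reciprocity algorithm (Jacobi-symbol steps: pull out 2s via (2/n), flip via reciprocity, reduce):
  reciprocity: (23/107) -> -(107/23)
  reduce: (15/23)
  reciprocity: (15/23) -> -(23/15)
  reduce: (8/15)
  pull out 2: (2/15) = +1  (since 15 mod 8 = 7)
  pull out 2: (2/15) = +1  (since 15 mod 8 = 7)
  pull out 2: (2/15) = +1  (since 15 mod 8 = 7)
  (1/15) = 1
Product of signs = 1
(23/107) = 1

1


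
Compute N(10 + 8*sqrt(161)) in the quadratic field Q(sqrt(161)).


N(a + b*sqrt(d)) = a^2 - d*b^2
= (10)^2 - (161)*(8)^2
= 100 - 10304
= -10204

-10204


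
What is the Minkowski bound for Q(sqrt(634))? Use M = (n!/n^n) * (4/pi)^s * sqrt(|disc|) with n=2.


d = 634, d mod 4 = 2, so disc(K) = 4d = 2536; |disc(K)| = 2536
Real quadratic field, so n = 2, s = r2 = 0, r1 = 2
M = (n!/n^n) * (4/pi)^s * sqrt(|disc(K)|) = (2!/2^2) * (4/pi)^0 * sqrt(2536)
= 0.5 * 1.000000 * 50.358713
= 25.1794

25.1794


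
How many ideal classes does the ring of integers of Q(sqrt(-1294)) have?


K = Q(sqrt(-1294)). d mod 4 = 2, so D = disc(K) = 4d = -5176
h(K) equals the number of primitive reduced positive-definite forms (a, b, c) = a*x^2 + b*x*y + c*y^2 with b^2 - 4ac = D,
where reduced means |b| <= a <= c, with b >= 0 whenever |b| = a or a = c, and primitive means gcd(a, b, c) = 1.
Reduced forces 3a^2 <= |D| = 5176, so 1 <= a <= 41; b must have the parity of D, and c = (b^2 - D)/(4a) must be an integer >= a.
Enumerate a = 1..41, b in [-a, a]:
  a=1: (1, 0, 1294)  [1]
  a=2: (2, 0, 647)  [1]
  a=3..4: none
  a=5: (5, -2, 259), (5, 2, 259)  [2]
  a=6: none
  a=7: (7, -2, 185), (7, 2, 185)  [2]
  a=8..9: none
  a=10: (10, -8, 131), (10, 8, 131)  [2]
  a=11: (11, -4, 118), (11, 4, 118)  [2]
  a=12..13: none
  a=14: (14, -12, 95), (14, 12, 95)  [2]
  a=15..16: none
  a=17: (17, -14, 79), (17, 14, 79)  [2]
  a=18: none
  a=19: (19, -12, 70), (19, 12, 70)  [2]
  a=20..21: none
  a=22: (22, -4, 59), (22, 4, 59)  [2]
  a=23..24: none
  a=25: (25, -18, 55), (25, 18, 55)  [2]
  a=26..30: none
  a=31: (31, -30, 49), (31, 30, 49)  [2]
  a=32..33: none
  a=34: (34, -20, 41), (34, 20, 41)  [2]
  a=35: (35, -12, 38), (35, -2, 37), (35, 2, 37), (35, 12, 38)  [4]
  a=36..41: none
Total reduced forms: 1 + 1 + 2 + 2 + 2 + 2 + 2 + 2 + 2 + 2 + 2 + 2 + 2 + 4 = 28
h = 28

28


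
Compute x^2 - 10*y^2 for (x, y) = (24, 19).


x^2 - d*y^2
= 24^2 - 10*19^2
= 576 - 3610
= -3034

-3034


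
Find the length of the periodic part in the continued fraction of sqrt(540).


Run the CF algorithm for sqrt(540).
a_0 = floor(sqrt(540)) = 23; set m_0=0, q_0=1.
Recurrence: m' = q*a - m,  q' = (d - m'^2)/q,  a' = floor((a_0 + m')/q').
  step 1: m=23, q=11, a=4
  step 2: m=21, q=9, a=4
  step 3: m=15, q=35, a=1
  step 4: m=20, q=4, a=10
  step 5: m=20, q=35, a=1
  step 6: m=15, q=9, a=4
  step 7: m=21, q=11, a=4
  step 8: m=23, q=1, a=46
a_8 = 2*a_0 = 46, so the period closes here.
sqrt(540) = [23; 4, 4, 1, 10, 1, 4, 4, 46]
Period length = 8

8


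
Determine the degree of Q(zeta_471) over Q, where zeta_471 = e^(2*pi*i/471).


The degree equals Euler's totient phi(471).
471 = 3 * 157
phi(471) = 312

312


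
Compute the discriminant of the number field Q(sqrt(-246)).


For K = Q(sqrt(d)) with d squarefree: disc(K) = d if d = 1 mod 4, and disc(K) = 4d if d = 2 or 3 mod 4.
Here d = -246, and d mod 4 = 2.
d = 2 mod 4, not 1 (O_K = Z[sqrt(d)]), so disc(K) = 4d = 4 * (-246) = -984

-984


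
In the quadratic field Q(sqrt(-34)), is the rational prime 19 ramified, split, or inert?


K = Q(sqrt(-34)). Since d mod 4 = 2, disc(K) = -136.
Check p | disc: -136 mod 19 = 16.
p does not divide disc. Compute Legendre symbol (d/p):
4^((19-1)/2) mod 19 = 1
(d/p) = 1, so p splits: (p) = P*P' with e=1, f=1, g=2.
Therefore p is split.

split


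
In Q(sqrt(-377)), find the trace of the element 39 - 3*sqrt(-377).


Tr(a + b*sqrt(d)) = (a + b*sqrt(d)) + (a - b*sqrt(d)) = 2a
= 2 * (39)
= 78

78


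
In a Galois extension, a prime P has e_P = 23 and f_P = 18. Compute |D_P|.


|D_P| = e * f
= 23 * 18
= 414

414


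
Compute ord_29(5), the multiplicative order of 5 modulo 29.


We want ord_29(5), the smallest k >= 1 with 5^k = 1 mod 29.
n = 29 = 29, phi(29) = 28; the order divides phi(n).
Divisors of 28: 1, 2, 4, 7, 14, 28
Repeated squaring mod 29: 5^1 = 5, 5^2 = 25, 5^4 = 16, 5^8 = 24, 5^16 = 25
Test divisors in increasing order:
  k=1: 5^1 = 5 mod 29
  k=2: 5^2 = 25 mod 29
  k=4: 5^4 = 16 mod 29
  k=7: 5^7 = 16 * 25 * 5 = 28 mod 29
  k=14: 5^14 = 24 * 16 * 25 = 1 mod 29  <- first divisor giving 1
Order = 14

14


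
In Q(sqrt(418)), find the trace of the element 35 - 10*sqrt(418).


Tr(a + b*sqrt(d)) = (a + b*sqrt(d)) + (a - b*sqrt(d)) = 2a
= 2 * (35)
= 70

70


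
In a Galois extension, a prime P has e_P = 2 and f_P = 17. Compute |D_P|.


|D_P| = e * f
= 2 * 17
= 34

34


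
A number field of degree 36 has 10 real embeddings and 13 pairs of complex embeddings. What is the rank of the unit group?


By Dirichlet's unit theorem:
rank = r1 + r2 - 1
= 10 + 13 - 1
= 22

22


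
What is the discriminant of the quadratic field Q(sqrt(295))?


For K = Q(sqrt(d)) with d squarefree: disc(K) = d if d = 1 mod 4, and disc(K) = 4d if d = 2 or 3 mod 4.
Here d = 295, and d mod 4 = 3.
d = 3 mod 4, not 1 (O_K = Z[sqrt(d)]), so disc(K) = 4d = 4 * (295) = 1180

1180


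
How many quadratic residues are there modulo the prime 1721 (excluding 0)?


For prime p, the number of non-zero quadratic residues is (p-1)/2.
= (1721-1)/2
= 860

860


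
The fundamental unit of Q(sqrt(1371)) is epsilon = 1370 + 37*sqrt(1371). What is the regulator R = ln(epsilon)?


epsilon = 1370 + 37*sqrt(1371)
= 2739.9996
R = ln(2739.9996)
= 7.9157

7.9157


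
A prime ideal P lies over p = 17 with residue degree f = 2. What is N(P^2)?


N(P^a) = p^(a*f)
= 17^(2*2)
= 17^4
= 83521

83521


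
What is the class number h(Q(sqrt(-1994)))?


K = Q(sqrt(-1994)). d mod 4 = 2, so D = disc(K) = 4d = -7976
h(K) equals the number of primitive reduced positive-definite forms (a, b, c) = a*x^2 + b*x*y + c*y^2 with b^2 - 4ac = D,
where reduced means |b| <= a <= c, with b >= 0 whenever |b| = a or a = c, and primitive means gcd(a, b, c) = 1.
Reduced forces 3a^2 <= |D| = 7976, so 1 <= a <= 51; b must have the parity of D, and c = (b^2 - D)/(4a) must be an integer >= a.
Enumerate a = 1..51, b in [-a, a]:
  a=1: (1, 0, 1994)  [1]
  a=2: (2, 0, 997)  [1]
  a=3: (3, -2, 665), (3, 2, 665)  [2]
  a=4: none
  a=5: (5, -2, 399), (5, 2, 399)  [2]
  a=6: (6, -4, 333), (6, 4, 333)  [2]
  a=7: (7, -2, 285), (7, 2, 285)  [2]
  a=8: none
  a=9: (9, -4, 222), (9, 4, 222)  [2]
  a=10: (10, -8, 201), (10, 8, 201)  [2]
  a=11..13: none
  a=14: (14, -12, 145), (14, 12, 145)  [2]
  a=15: (15, -8, 134), (15, -2, 133), (15, 2, 133), (15, 8, 134)  [4]
  a=16..17: none
  a=18: (18, -4, 111), (18, 4, 111)  [2]
  a=19: (19, -2, 105), (19, 2, 105)  [2]
  a=20: none
  a=21: (21, -16, 98), (21, -2, 95), (21, 2, 95), (21, 16, 98)  [4]
  a=22..24: none
  a=25: (25, -18, 83), (25, 18, 83)  [2]
  a=26: none
  a=27: (27, -4, 74), (27, 4, 74)  [2]
  a=28: none
  a=29: (29, -12, 70), (29, 12, 70)  [2]
  a=30: (30, -28, 73), (30, -8, 67), (30, 8, 67), (30, 28, 73)  [4]
  a=31..34: none
  a=35: (35, -12, 58), (35, -2, 57), (35, 2, 57), (35, 12, 58)  [4]
  a=36: none
  a=37: (37, -4, 54), (37, 4, 54)  [2]
  a=38: (38, -36, 61), (38, 36, 61)  [2]
  a=39..41: none
  a=42: (42, -40, 57), (42, -16, 49), (42, 16, 49), (42, 40, 57)  [4]
  a=43..44: none
  a=45: (45, -32, 50), (45, -22, 47), (45, 22, 47), (45, 32, 50)  [4]
  a=46..51: none
Total reduced forms: 1 + 1 + 2 + 2 + 2 + 2 + 2 + 2 + 2 + 4 + 2 + 2 + 4 + 2 + 2 + 2 + 4 + 4 + 2 + 2 + 4 + 4 = 54
h = 54

54


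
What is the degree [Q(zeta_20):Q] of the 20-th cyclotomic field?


The degree equals Euler's totient phi(20).
20 = 2^2 * 5
phi(20) = 8

8


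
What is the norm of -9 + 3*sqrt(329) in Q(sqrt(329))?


N(a + b*sqrt(d)) = a^2 - d*b^2
= (-9)^2 - (329)*(3)^2
= 81 - 2961
= -2880

-2880


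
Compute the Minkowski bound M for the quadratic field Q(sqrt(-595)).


d = -595, d mod 4 = 1, so disc(K) = d = -595; |disc(K)| = 595
Imaginary quadratic field, so n = 2, s = r2 = 1, r1 = 0
M = (n!/n^n) * (4/pi)^s * sqrt(|disc(K)|) = (2!/2^2) * (4/pi)^1 * sqrt(595)
= 0.5 * 1.273240 * 24.392622
= 15.5288

15.5288


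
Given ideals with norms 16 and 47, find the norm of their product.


N(IJ) = N(I) * N(J)
= 16 * 47
= 752

752


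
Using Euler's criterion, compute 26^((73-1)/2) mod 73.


p = 73 is prime and the exponent is (p-1)/2 = 36, so by Euler's criterion 26^36 = (26/73) = +1 or -1 mod 73.
Compute by square-and-multiply:
  36 = 32 + 4 (binary 100100)
  Repeated squaring mod 73: 26^1 = 26, 26^2 = 19, 26^4 = 69, 26^8 = 16, 26^16 = 37, 26^32 = 55
  26^36 = 26^32 * 26^4 = 55 * 69 mod 73
    55 * 69 = 3795 = 72 mod 73
  26^36 = 72 mod 73
Result 72 = p - 1 = -1 mod 73: 26 is a quadratic non-residue mod 73. As a residue in [0, p-1] the value is 72.
26^36 mod 73 = 72

72


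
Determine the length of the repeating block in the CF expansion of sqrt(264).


Run the CF algorithm for sqrt(264).
a_0 = floor(sqrt(264)) = 16; set m_0=0, q_0=1.
Recurrence: m' = q*a - m,  q' = (d - m'^2)/q,  a' = floor((a_0 + m')/q').
  step 1: m=16, q=8, a=4
  step 2: m=16, q=1, a=32
a_2 = 2*a_0 = 32, so the period closes here.
sqrt(264) = [16; 4, 32]
Period length = 2

2


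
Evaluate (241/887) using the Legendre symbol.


p = 887 is prime, so compute (241/887) with the reciprocity algorithm (Jacobi-symbol steps: pull out 2s via (2/n), flip via reciprocity, reduce):
  reciprocity: (241/887) -> +(887/241)
  reduce: (164/241)
  pull out 2: (2/241) = +1  (since 241 mod 8 = 1)
  pull out 2: (2/241) = +1  (since 241 mod 8 = 1)
  reciprocity: (41/241) -> +(241/41)
  reduce: (36/41)
  pull out 2: (2/41) = +1  (since 41 mod 8 = 1)
  pull out 2: (2/41) = +1  (since 41 mod 8 = 1)
  reciprocity: (9/41) -> +(41/9)
  reduce: (5/9)
  reciprocity: (5/9) -> +(9/5)
  reduce: (4/5)
  pull out 2: (2/5) = -1  (since 5 mod 8 = 5)
  pull out 2: (2/5) = -1  (since 5 mod 8 = 5)
  (1/5) = 1
Product of signs = 1
(241/887) = 1

1


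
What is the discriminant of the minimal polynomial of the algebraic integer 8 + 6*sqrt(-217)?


The element 8 + 6*sqrt(-217) has minimal polynomial:
x^2 - 16*x + 7876
Discriminant = (-16)^2 - 4*(7876)
= 256 - 31504
= -31248

-31248


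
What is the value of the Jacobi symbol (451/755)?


Compute (451/755) via quadratic reciprocity:
  reciprocity: (451/755) -> -(755/451)
  reduce: (304/451)
  pull out 2: (2/451) = -1  (since 451 mod 8 = 3)
  pull out 2: (2/451) = -1  (since 451 mod 8 = 3)
  pull out 2: (2/451) = -1  (since 451 mod 8 = 3)
  pull out 2: (2/451) = -1  (since 451 mod 8 = 3)
  reciprocity: (19/451) -> -(451/19)
  reduce: (14/19)
  pull out 2: (2/19) = -1  (since 19 mod 8 = 3)
  reciprocity: (7/19) -> -(19/7)
  reduce: (5/7)
  reciprocity: (5/7) -> +(7/5)
  reduce: (2/5)
  pull out 2: (2/5) = -1  (since 5 mod 8 = 5)
  (1/5) = 1
Product of signs = -1

-1


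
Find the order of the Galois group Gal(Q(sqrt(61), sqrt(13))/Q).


The 2 square roots of distinct primes are multiplicatively independent over Q,
so [K:Q] = 2^2 and Gal(K/Q) is isomorphic to (Z/2Z)^2.
|Gal| = 2^2 = 4

4


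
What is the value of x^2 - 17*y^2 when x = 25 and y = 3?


x^2 - d*y^2
= 25^2 - 17*3^2
= 625 - 153
= 472

472


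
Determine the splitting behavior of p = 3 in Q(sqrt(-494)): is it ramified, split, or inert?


K = Q(sqrt(-494)). Since d mod 4 = 2, disc(K) = -1976.
Check p | disc: -1976 mod 3 = 1.
p does not divide disc. Compute Legendre symbol (d/p):
1^((3-1)/2) mod 3 = 1
(d/p) = 1, so p splits: (p) = P*P' with e=1, f=1, g=2.
Therefore p is split.

split


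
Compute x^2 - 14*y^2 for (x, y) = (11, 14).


x^2 - d*y^2
= 11^2 - 14*14^2
= 121 - 2744
= -2623

-2623


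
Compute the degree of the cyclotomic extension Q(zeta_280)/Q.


The degree equals Euler's totient phi(280).
280 = 2^3 * 5 * 7
phi(280) = 96

96


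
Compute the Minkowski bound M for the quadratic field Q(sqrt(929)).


d = 929, d mod 4 = 1, so disc(K) = d = 929; |disc(K)| = 929
Real quadratic field, so n = 2, s = r2 = 0, r1 = 2
M = (n!/n^n) * (4/pi)^s * sqrt(|disc(K)|) = (2!/2^2) * (4/pi)^0 * sqrt(929)
= 0.5 * 1.000000 * 30.479501
= 15.2398

15.2398


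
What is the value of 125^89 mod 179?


p = 179 is prime and the exponent is (p-1)/2 = 89, so by Euler's criterion 125^89 = (125/179) = +1 or -1 mod 179.
Compute by square-and-multiply:
  89 = 64 + 16 + 8 + 1 (binary 1011001)
  Repeated squaring mod 179: 125^1 = 125, 125^2 = 52, 125^4 = 19, 125^8 = 3, 125^16 = 9, 125^32 = 81, 125^64 = 117
  125^89 = 125^64 * 125^16 * 125^8 * 125^1 = 117 * 9 * 3 * 125 mod 179
    117 * 9 = 1053 = 158 mod 179
    158 * 3 = 474 = 116 mod 179
    116 * 125 = 14500 = 1 mod 179
  125^89 = 1 mod 179
Result 1: 125 is a quadratic residue mod 179.
125^89 mod 179 = 1

1


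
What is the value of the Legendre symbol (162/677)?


p = 677 is prime, so compute (162/677) with the reciprocity algorithm (Jacobi-symbol steps: pull out 2s via (2/n), flip via reciprocity, reduce):
  pull out 2: (2/677) = -1  (since 677 mod 8 = 5)
  reciprocity: (81/677) -> +(677/81)
  reduce: (29/81)
  reciprocity: (29/81) -> +(81/29)
  reduce: (23/29)
  reciprocity: (23/29) -> +(29/23)
  reduce: (6/23)
  pull out 2: (2/23) = +1  (since 23 mod 8 = 7)
  reciprocity: (3/23) -> -(23/3)
  reduce: (2/3)
  pull out 2: (2/3) = -1  (since 3 mod 8 = 3)
  (1/3) = 1
Product of signs = -1
(162/677) = -1

-1


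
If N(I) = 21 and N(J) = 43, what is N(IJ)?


N(IJ) = N(I) * N(J)
= 21 * 43
= 903

903


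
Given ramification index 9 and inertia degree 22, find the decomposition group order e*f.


|D_P| = e * f
= 9 * 22
= 198

198


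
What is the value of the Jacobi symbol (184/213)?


Compute (184/213) via quadratic reciprocity:
  pull out 2: (2/213) = -1  (since 213 mod 8 = 5)
  pull out 2: (2/213) = -1  (since 213 mod 8 = 5)
  pull out 2: (2/213) = -1  (since 213 mod 8 = 5)
  reciprocity: (23/213) -> +(213/23)
  reduce: (6/23)
  pull out 2: (2/23) = +1  (since 23 mod 8 = 7)
  reciprocity: (3/23) -> -(23/3)
  reduce: (2/3)
  pull out 2: (2/3) = -1  (since 3 mod 8 = 3)
  (1/3) = 1
Product of signs = -1

-1


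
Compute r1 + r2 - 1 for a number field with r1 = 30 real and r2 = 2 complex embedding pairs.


By Dirichlet's unit theorem:
rank = r1 + r2 - 1
= 30 + 2 - 1
= 31

31


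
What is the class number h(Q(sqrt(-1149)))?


K = Q(sqrt(-1149)). d mod 4 = 3, so D = disc(K) = 4d = -4596
h(K) equals the number of primitive reduced positive-definite forms (a, b, c) = a*x^2 + b*x*y + c*y^2 with b^2 - 4ac = D,
where reduced means |b| <= a <= c, with b >= 0 whenever |b| = a or a = c, and primitive means gcd(a, b, c) = 1.
Reduced forces 3a^2 <= |D| = 4596, so 1 <= a <= 39; b must have the parity of D, and c = (b^2 - D)/(4a) must be an integer >= a.
Enumerate a = 1..39, b in [-a, a]:
  a=1: (1, 0, 1149)  [1]
  a=2: (2, 2, 575)  [1]
  a=3: (3, 0, 383)  [1]
  a=4: none
  a=5: (5, -2, 230), (5, 2, 230)  [2]
  a=6: (6, 6, 193)  [1]
  a=7..9: none
  a=10: (10, -2, 115), (10, 2, 115)  [2]
  a=11..14: none
  a=15: (15, -12, 79), (15, 12, 79)  [2]
  a=16..22: none
  a=23: (23, -2, 50), (23, 2, 50)  [2]
  a=24: none
  a=25: (25, -2, 46), (25, 2, 46)  [2]
  a=26..29: none
  a=30: (30, -18, 41), (30, 18, 41)  [2]
  a=31..39: none
Total reduced forms: 1 + 1 + 1 + 2 + 1 + 2 + 2 + 2 + 2 + 2 = 16
h = 16

16


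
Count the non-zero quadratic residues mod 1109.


For prime p, the number of non-zero quadratic residues is (p-1)/2.
= (1109-1)/2
= 554

554


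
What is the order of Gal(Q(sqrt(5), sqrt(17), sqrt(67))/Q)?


The 3 square roots of distinct primes are multiplicatively independent over Q,
so [K:Q] = 2^3 and Gal(K/Q) is isomorphic to (Z/2Z)^3.
|Gal| = 2^3 = 8

8


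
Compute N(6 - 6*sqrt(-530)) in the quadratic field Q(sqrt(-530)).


N(a + b*sqrt(d)) = a^2 - d*b^2
= (6)^2 - (-530)*(-6)^2
= 36 + 19080
= 19116

19116
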